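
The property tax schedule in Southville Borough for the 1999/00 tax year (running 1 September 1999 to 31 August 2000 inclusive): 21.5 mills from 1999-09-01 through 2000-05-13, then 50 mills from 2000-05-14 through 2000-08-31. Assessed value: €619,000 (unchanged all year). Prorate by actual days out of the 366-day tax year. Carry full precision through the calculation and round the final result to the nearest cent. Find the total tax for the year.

1999-09-01 to 2000-05-13: 256 days at 21.5 mills → €619,000 × 2.15% × 256/366 = €9,308.6776
2000-05-14 to 2000-08-31: 110 days at 50 mills → €619,000 × 5% × 110/366 = €9,301.9126
Total = €18,610.5902

€18,610.59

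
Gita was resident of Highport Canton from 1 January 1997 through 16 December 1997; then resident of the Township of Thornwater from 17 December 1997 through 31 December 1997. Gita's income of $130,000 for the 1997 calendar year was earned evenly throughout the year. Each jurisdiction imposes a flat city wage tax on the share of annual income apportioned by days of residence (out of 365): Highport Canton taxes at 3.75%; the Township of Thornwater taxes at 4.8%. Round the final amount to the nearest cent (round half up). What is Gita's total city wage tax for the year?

$4,931.10

Highport Canton, 1 January – 16 December 1997: 350 days → $130,000 × 3.75% × 350/365 = $4,674.6575
The Township of Thornwater, 17 December – 31 December 1997: 15 days → $130,000 × 4.8% × 15/365 = $256.4384
Total = $4,931.0959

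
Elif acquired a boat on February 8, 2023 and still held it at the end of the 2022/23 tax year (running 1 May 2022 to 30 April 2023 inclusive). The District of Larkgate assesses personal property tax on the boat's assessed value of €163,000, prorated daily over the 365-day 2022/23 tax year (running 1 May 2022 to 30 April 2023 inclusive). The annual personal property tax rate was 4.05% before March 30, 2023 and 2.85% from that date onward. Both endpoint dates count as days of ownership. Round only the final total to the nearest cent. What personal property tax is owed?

€1,311.59

February 8 – March 29, 2023: 50 days at 4.05% → €163,000 × 4.05% × 50/365 = €904.3151
March 30 – April 30, 2023: 32 days at 2.85% → €163,000 × 2.85% × 32/365 = €407.2767
Total = €1,311.5918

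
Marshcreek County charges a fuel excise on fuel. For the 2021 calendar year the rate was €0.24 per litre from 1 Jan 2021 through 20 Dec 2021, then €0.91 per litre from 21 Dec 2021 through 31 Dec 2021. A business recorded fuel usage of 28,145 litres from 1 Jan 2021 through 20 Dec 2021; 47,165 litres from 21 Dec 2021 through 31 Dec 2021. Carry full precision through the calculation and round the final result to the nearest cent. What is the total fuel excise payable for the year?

1 Jan – 20 Dec 2021: 28,145 litres at €0.24/litre → €6,754.80
21 Dec – 31 Dec 2021: 47,165 litres at €0.91/litre → €42,920.15

€49,674.95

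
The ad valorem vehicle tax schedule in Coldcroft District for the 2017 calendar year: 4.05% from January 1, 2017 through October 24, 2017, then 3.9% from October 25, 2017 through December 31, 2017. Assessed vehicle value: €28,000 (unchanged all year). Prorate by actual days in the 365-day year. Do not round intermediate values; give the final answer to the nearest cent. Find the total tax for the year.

January 1 – October 24, 2017: 297 days at 4.05% → €28,000 × 4.05% × 297/365 = €922.7342
October 25 – December 31, 2017: 68 days at 3.9% → €28,000 × 3.9% × 68/365 = €203.4411
Total = €1,126.1753

€1,126.18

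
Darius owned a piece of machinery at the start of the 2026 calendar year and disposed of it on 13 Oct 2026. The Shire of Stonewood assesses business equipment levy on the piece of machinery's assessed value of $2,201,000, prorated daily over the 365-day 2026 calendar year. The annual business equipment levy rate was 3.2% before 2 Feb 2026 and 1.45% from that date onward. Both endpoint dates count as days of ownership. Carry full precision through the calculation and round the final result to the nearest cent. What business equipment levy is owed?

$28,383.85

1 Jan – 1 Feb 2026: 32 days at 3.2% → $2,201,000 × 3.2% × 32/365 = $6,174.8603
2 Feb – 13 Oct 2026: 254 days at 1.45% → $2,201,000 × 1.45% × 254/365 = $22,208.9945
Total = $28,383.8548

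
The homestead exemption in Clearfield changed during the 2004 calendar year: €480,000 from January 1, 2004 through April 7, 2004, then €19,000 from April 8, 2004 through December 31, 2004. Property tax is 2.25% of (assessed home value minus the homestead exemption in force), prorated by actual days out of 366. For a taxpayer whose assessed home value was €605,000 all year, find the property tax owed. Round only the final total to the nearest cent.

January 1 – April 7, 2004: 98 days, exemption €480,000 → (€605,000 − €480,000) × 2.25% × 98/366 = €753.0738
April 8 – December 31, 2004: 268 days, exemption €19,000 → (€605,000 − €19,000) × 2.25% × 268/366 = €9,654.5902
Total = €10,407.6639

€10,407.66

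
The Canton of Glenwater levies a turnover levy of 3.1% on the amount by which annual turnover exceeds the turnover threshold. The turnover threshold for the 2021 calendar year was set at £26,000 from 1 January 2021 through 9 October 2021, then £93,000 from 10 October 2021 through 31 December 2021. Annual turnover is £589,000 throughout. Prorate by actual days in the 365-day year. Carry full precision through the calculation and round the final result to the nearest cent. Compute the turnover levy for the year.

1 January – 9 October 2021: 282 days, exemption £26,000 → (£589,000 − £26,000) × 3.1% × 282/365 = £13,484.2356
10 October – 31 December 2021: 83 days, exemption £93,000 → (£589,000 − £93,000) × 3.1% × 83/365 = £3,496.4603
Total = £16,980.6959

£16,980.70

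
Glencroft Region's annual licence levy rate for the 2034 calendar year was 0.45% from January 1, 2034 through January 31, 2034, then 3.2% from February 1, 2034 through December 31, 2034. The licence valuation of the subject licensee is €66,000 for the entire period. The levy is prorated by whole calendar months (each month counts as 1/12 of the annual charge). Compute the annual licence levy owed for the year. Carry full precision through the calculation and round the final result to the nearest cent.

January 1 – January 31, 2034: 1 month at 0.45% → €66,000 × 0.45% × 1/12 = €24.7500
February 1 – December 31, 2034: 11 months at 3.2% → €66,000 × 3.2% × 11/12 = €1,936.0000
Total = €1,960.7500

€1,960.75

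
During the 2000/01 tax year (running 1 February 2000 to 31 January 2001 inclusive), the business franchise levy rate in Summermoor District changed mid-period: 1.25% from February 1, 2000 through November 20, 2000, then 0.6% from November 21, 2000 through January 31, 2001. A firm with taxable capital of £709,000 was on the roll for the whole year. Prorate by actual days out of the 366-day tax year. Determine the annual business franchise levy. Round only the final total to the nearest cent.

£7,955.91

February 1 – November 20, 2000: 294 days at 1.25% → £709,000 × 1.25% × 294/366 = £7,119.0574
November 21, 2000 – January 31, 2001: 72 days at 0.6% → £709,000 × 0.6% × 72/366 = £836.8525
Total = £7,955.9098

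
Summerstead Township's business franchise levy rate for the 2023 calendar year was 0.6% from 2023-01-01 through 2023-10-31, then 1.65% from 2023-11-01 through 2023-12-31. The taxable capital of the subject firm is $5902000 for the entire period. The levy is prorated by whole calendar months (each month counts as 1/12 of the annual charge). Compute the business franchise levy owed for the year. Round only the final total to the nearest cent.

2023-01-01 to 2023-10-31: 10 months at 0.6% → $5902000 × 0.6% × 10/12 = $29510.0000
2023-11-01 to 2023-12-31: 2 months at 1.65% → $5902000 × 1.65% × 2/12 = $16230.5000
Total = $45740.5000

$45740.50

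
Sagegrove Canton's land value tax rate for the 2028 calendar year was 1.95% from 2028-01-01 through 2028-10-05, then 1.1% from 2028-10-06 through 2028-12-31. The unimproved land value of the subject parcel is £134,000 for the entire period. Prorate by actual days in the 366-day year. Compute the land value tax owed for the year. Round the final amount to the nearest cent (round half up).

2028-01-01 to 2028-10-05: 279 days at 1.95% → £134,000 × 1.95% × 279/366 = £1,991.8770
2028-10-06 to 2028-12-31: 87 days at 1.1% → £134,000 × 1.1% × 87/366 = £350.3770
Total = £2,342.2541

£2,342.25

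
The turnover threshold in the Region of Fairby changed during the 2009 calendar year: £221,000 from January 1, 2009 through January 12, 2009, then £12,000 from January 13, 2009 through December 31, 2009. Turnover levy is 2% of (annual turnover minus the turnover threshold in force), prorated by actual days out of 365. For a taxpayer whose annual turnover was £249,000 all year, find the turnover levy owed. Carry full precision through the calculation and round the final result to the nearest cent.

£4,602.58

January 1 – January 12, 2009: 12 days, exemption £221,000 → (£249,000 − £221,000) × 2% × 12/365 = £18.4110
January 13 – December 31, 2009: 353 days, exemption £12,000 → (£249,000 − £12,000) × 2% × 353/365 = £4,584.1644
Total = £4,602.5753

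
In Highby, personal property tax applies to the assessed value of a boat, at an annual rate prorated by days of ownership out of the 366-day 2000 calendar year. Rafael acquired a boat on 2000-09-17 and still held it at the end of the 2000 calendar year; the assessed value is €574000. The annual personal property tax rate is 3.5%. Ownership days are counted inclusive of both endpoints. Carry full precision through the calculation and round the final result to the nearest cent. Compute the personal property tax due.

Days held (2000-09-17 to 2000-12-31): 106 out of 366
Tax = €574000 × 3.5% × 106/366 = €5818.4153

€5818.42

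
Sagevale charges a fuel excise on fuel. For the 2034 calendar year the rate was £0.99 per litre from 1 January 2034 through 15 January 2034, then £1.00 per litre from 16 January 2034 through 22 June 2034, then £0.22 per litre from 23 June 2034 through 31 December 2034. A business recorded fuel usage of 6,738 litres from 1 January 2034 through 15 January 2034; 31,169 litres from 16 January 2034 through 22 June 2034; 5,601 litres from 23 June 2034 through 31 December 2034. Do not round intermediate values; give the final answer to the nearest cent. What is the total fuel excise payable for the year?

£39,071.84

1 January – 15 January 2034: 6,738 litres at £0.99/litre → £6,670.62
16 January – 22 June 2034: 31,169 litres at £1.00/litre → £31,169.00
23 June – 31 December 2034: 5,601 litres at £0.22/litre → £1,232.22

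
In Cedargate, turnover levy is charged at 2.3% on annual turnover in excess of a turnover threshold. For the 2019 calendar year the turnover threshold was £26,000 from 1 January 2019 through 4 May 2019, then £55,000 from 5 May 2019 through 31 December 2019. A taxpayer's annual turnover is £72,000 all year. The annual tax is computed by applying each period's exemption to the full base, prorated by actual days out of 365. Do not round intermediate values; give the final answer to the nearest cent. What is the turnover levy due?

£617.60

1 January – 4 May 2019: 124 days, exemption £26,000 → (£72,000 − £26,000) × 2.3% × 124/365 = £359.4301
5 May – 31 December 2019: 241 days, exemption £55,000 → (£72,000 − £55,000) × 2.3% × 241/365 = £258.1671
Total = £617.5973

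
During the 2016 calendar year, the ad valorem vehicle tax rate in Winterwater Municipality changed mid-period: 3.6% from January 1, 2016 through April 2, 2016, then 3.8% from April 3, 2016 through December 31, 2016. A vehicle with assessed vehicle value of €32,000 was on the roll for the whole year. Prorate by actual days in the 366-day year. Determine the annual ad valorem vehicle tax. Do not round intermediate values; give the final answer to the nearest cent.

€1,199.74

January 1 – April 2, 2016: 93 days at 3.6% → €32,000 × 3.6% × 93/366 = €292.7213
April 3 – December 31, 2016: 273 days at 3.8% → €32,000 × 3.8% × 273/366 = €907.0164
Total = €1,199.7377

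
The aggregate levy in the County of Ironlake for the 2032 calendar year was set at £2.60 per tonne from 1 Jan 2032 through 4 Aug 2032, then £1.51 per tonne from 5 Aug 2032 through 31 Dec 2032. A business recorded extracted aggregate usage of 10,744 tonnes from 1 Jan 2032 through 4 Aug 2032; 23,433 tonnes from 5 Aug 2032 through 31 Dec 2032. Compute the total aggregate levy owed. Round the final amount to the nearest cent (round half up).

1 Jan – 4 Aug 2032: 10,744 tonnes at £2.60/tonne → £27,934.40
5 Aug – 31 Dec 2032: 23,433 tonnes at £1.51/tonne → £35,383.83

£63,318.23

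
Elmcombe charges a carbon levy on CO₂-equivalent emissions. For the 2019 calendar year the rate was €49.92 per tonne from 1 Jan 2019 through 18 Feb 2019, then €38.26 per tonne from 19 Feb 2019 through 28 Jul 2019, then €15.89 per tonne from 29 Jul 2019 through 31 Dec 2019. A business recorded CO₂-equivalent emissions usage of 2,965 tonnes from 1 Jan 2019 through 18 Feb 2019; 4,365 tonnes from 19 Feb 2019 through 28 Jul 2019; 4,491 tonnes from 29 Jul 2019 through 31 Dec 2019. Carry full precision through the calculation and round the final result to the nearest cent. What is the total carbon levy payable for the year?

1 Jan – 18 Feb 2019: 2,965 tonnes at €49.92/tonne → €148012.80
19 Feb – 28 Jul 2019: 4,365 tonnes at €38.26/tonne → €167004.90
29 Jul – 31 Dec 2019: 4,491 tonnes at €15.89/tonne → €71361.99

€386379.69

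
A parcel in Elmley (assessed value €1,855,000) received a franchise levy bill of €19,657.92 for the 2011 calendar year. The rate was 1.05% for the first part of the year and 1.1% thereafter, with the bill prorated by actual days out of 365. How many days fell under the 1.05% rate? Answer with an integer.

Let d = days at the first rate; then 365 − d days at the second rate.
€1,855,000 × [1.05%·d + 1.1%·(365−d)] / 365 = €19,657.92
Solving gives d = 294, so the new rate took effect on 22 October 2011.

294 days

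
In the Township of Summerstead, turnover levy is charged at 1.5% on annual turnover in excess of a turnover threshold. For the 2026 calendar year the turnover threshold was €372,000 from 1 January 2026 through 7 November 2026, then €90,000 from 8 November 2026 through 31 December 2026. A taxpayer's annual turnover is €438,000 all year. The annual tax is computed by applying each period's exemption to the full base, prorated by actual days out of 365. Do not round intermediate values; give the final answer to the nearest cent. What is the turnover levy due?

€1,615.81

1 January – 7 November 2026: 311 days, exemption €372,000 → (€438,000 − €372,000) × 1.5% × 311/365 = €843.5342
8 November – 31 December 2026: 54 days, exemption €90,000 → (€438,000 − €90,000) × 1.5% × 54/365 = €772.2740
Total = €1,615.8082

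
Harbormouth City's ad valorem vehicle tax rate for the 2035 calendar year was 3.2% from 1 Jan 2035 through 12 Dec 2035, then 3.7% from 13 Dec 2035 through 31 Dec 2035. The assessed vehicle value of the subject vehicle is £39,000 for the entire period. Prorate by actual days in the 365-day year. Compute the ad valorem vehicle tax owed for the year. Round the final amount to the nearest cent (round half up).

£1,258.15

1 Jan – 12 Dec 2035: 346 days at 3.2% → £39,000 × 3.2% × 346/365 = £1,183.0356
13 Dec – 31 Dec 2035: 19 days at 3.7% → £39,000 × 3.7% × 19/365 = £75.1151
Total = £1,258.1507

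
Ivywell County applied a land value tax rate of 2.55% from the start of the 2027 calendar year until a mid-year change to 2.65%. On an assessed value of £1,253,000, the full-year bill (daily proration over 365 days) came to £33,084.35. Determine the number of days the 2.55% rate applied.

Let d = days at the first rate; then 365 − d days at the second rate.
£1,253,000 × [2.55%·d + 2.65%·(365−d)] / 365 = £33,084.35
Solving gives d = 35, so the new rate took effect on February 5, 2027.

35 days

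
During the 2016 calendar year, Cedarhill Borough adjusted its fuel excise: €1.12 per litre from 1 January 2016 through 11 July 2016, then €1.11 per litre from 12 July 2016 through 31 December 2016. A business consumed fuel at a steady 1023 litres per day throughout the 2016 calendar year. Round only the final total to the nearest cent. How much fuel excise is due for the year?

1 January – 11 July 2016: 193 days × 1023 litres/day = 197,439 litres at €1.12/litre → €221,131.68
12 July – 31 December 2016: 173 days × 1023 litres/day = 176,979 litres at €1.11/litre → €196,446.69

€417,578.37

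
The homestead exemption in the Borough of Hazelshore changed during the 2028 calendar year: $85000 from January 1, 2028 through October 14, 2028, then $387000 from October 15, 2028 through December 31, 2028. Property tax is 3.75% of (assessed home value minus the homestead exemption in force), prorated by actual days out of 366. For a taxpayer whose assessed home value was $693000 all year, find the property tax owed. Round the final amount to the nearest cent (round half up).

$20386.48

January 1 – October 14, 2028: 288 days, exemption $85000 → ($693000 − $85000) × 3.75% × 288/366 = $17940.9836
October 15 – December 31, 2028: 78 days, exemption $387000 → ($693000 − $387000) × 3.75% × 78/366 = $2445.4918
Total = $20386.4754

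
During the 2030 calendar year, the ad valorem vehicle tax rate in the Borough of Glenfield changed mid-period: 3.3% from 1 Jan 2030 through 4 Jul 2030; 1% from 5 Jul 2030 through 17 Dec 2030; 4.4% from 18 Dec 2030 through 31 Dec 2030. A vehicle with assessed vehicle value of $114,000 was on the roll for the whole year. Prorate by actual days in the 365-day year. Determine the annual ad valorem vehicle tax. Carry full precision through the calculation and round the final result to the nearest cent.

1 Jan – 4 Jul 2030: 185 days at 3.3% → $114,000 × 3.3% × 185/365 = $1,906.7671
5 Jul – 17 Dec 2030: 166 days at 1% → $114,000 × 1% × 166/365 = $518.4658
18 Dec – 31 Dec 2030: 14 days at 4.4% → $114,000 × 4.4% × 14/365 = $192.3945
Total = $2,617.6274

$2,617.63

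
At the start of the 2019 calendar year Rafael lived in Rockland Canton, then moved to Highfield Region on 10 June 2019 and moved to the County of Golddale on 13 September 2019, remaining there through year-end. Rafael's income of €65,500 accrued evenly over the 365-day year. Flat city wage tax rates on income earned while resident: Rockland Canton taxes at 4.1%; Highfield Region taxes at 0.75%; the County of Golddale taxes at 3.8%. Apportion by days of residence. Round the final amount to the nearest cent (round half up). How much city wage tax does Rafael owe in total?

€2,055.17

Rockland Canton, 1 January – 9 June 2019: 160 days → €65,500 × 4.1% × 160/365 = €1,177.2055
Highfield Region, 10 June – 12 September 2019: 95 days → €65,500 × 0.75% × 95/365 = €127.8596
The County of Golddale, 13 September – 31 December 2019: 110 days → €65,500 × 3.8% × 110/365 = €750.1096
Total = €2,055.1747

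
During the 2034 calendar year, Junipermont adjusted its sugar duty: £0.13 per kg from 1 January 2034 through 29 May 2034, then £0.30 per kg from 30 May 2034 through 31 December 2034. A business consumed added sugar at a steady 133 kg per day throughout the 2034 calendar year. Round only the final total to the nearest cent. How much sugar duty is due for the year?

£11,194.61

1 January – 29 May 2034: 149 days × 133 kg/day = 19,817 kg at £0.13/kg → £2,576.21
30 May – 31 December 2034: 216 days × 133 kg/day = 28,728 kg at £0.30/kg → £8,618.40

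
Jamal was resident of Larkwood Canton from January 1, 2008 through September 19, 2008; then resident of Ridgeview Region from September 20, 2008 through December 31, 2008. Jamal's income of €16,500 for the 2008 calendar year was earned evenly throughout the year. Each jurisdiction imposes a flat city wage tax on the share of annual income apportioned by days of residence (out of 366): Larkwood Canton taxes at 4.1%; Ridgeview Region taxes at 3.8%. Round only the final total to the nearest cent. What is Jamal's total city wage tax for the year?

Larkwood Canton, January 1 – September 19, 2008: 263 days → €16,500 × 4.1% × 263/366 = €486.1189
Ridgeview Region, September 20 – December 31, 2008: 103 days → €16,500 × 3.8% × 103/366 = €176.4508
Total = €662.5697

€662.57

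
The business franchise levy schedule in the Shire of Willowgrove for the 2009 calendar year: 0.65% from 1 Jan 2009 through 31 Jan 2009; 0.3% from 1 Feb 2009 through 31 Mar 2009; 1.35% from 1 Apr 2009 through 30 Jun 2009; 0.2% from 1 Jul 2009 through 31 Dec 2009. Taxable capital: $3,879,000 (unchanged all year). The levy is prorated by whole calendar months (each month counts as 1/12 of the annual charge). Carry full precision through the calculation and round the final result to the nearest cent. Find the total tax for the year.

1 Jan – 31 Jan 2009: 1 month at 0.65% → $3,879,000 × 0.65% × 1/12 = $2,101.1250
1 Feb – 31 Mar 2009: 2 months at 0.3% → $3,879,000 × 0.3% × 2/12 = $1,939.5000
1 Apr – 30 Jun 2009: 3 months at 1.35% → $3,879,000 × 1.35% × 3/12 = $13,091.6250
1 Jul – 31 Dec 2009: 6 months at 0.2% → $3,879,000 × 0.2% × 6/12 = $3,879.0000
Total = $21,011.2500

$21,011.25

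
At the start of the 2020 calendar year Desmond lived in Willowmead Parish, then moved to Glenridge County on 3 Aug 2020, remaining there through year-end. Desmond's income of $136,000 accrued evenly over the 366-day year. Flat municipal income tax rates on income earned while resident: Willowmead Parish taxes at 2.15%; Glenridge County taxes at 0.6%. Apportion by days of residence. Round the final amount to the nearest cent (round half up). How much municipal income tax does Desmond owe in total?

Willowmead Parish, 1 Jan – 2 Aug 2020: 215 days → $136,000 × 2.15% × 215/366 = $1,717.6503
Glenridge County, 3 Aug – 31 Dec 2020: 151 days → $136,000 × 0.6% × 151/366 = $336.6557
Total = $2,054.3060

$2,054.31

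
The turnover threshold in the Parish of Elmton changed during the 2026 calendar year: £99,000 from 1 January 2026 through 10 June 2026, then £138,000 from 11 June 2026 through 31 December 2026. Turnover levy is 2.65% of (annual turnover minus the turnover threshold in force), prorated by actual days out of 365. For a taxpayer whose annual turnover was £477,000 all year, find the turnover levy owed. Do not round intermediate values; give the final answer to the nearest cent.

1 January – 10 June 2026: 161 days, exemption £99,000 → (£477,000 − £99,000) × 2.65% × 161/365 = £4,418.4575
11 June – 31 December 2026: 204 days, exemption £138,000 → (£477,000 − £138,000) × 2.65% × 204/365 = £5,020.9151
Total = £9,439.3726

£9,439.37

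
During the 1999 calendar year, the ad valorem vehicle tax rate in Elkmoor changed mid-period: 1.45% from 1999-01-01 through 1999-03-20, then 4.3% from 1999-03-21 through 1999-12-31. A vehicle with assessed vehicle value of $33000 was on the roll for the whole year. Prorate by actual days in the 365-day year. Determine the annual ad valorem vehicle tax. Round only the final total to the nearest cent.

1999-01-01 to 1999-03-20: 79 days at 1.45% → $33000 × 1.45% × 79/365 = $103.5658
1999-03-21 to 1999-12-31: 286 days at 4.3% → $33000 × 4.3% × 286/365 = $1111.8740
Total = $1215.4397

$1215.44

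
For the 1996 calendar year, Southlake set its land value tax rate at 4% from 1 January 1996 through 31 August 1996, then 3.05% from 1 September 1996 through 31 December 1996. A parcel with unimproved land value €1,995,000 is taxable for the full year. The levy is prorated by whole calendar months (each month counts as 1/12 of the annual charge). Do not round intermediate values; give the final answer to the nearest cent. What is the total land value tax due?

1 January – 31 August 1996: 8 months at 4% → €1,995,000 × 4% × 8/12 = €53,200.0000
1 September – 31 December 1996: 4 months at 3.05% → €1,995,000 × 3.05% × 4/12 = €20,282.5000
Total = €73,482.5000

€73,482.50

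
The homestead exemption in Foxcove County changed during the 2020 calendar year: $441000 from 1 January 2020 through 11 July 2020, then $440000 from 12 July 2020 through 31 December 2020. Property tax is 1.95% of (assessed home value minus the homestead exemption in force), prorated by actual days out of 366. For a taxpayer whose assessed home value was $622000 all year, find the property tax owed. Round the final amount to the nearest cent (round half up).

1 January – 11 July 2020: 193 days, exemption $441000 → ($622000 − $441000) × 1.95% × 193/366 = $1861.1844
12 July – 31 December 2020: 173 days, exemption $440000 → ($622000 − $440000) × 1.95% × 173/366 = $1677.5328
Total = $3538.7172

$3538.72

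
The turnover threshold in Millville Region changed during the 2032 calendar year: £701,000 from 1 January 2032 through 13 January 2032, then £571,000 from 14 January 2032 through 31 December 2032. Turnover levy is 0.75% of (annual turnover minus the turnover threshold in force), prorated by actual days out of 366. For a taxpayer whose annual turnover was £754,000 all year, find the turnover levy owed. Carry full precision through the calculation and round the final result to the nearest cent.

£1,337.87

1 January – 13 January 2032: 13 days, exemption £701,000 → (£754,000 − £701,000) × 0.75% × 13/366 = £14.1189
14 January – 31 December 2032: 353 days, exemption £571,000 → (£754,000 − £571,000) × 0.75% × 353/366 = £1,323.7500
Total = £1,337.8689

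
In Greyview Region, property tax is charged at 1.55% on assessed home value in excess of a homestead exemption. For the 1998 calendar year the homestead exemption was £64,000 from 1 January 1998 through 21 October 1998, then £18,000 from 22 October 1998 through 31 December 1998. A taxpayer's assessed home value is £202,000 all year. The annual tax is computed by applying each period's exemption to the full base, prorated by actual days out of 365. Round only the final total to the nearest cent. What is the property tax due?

1 January – 21 October 1998: 294 days, exemption £64,000 → (£202,000 − £64,000) × 1.55% × 294/365 = £1,722.9205
22 October – 31 December 1998: 71 days, exemption £18,000 → (£202,000 − £18,000) × 1.55% × 71/365 = £554.7726
Total = £2,277.6932

£2,277.69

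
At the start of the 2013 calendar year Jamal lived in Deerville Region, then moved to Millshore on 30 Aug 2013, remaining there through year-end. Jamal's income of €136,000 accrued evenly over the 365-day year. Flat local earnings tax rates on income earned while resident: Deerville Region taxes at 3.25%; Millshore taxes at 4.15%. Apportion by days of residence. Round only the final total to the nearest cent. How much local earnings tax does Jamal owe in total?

Deerville Region, 1 Jan – 29 Aug 2013: 241 days → €136,000 × 3.25% × 241/365 = €2,918.4110
Millshore, 30 Aug – 31 Dec 2013: 124 days → €136,000 × 4.15% × 124/365 = €1,917.4137
Total = €4,835.8247

€4,835.82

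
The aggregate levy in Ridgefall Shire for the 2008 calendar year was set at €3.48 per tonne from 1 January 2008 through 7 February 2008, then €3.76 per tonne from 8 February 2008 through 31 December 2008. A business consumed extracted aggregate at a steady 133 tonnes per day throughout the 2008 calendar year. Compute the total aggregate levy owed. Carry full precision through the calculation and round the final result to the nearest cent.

1 January – 7 February 2008: 38 days × 133 tonnes/day = 5,054 tonnes at €3.48/tonne → €17,587.92
8 February – 31 December 2008: 328 days × 133 tonnes/day = 43,624 tonnes at €3.76/tonne → €164,026.24

€181,614.16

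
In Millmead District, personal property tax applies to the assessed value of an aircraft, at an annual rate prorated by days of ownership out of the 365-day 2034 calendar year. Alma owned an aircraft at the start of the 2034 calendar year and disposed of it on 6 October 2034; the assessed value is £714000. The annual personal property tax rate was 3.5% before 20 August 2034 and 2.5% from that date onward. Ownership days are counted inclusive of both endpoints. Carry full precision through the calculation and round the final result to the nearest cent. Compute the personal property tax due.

£18162.99

1 January – 19 August 2034: 231 days at 3.5% → £714000 × 3.5% × 231/365 = £15815.5890
20 August – 6 October 2034: 48 days at 2.5% → £714000 × 2.5% × 48/365 = £2347.3973
Total = £18162.9863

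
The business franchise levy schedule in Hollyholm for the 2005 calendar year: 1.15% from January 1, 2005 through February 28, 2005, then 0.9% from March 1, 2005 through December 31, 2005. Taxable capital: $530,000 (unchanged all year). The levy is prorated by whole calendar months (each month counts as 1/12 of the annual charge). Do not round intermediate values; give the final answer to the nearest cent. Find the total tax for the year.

January 1 – February 28, 2005: 2 months at 1.15% → $530,000 × 1.15% × 2/12 = $1,015.8333
March 1 – December 31, 2005: 10 months at 0.9% → $530,000 × 0.9% × 10/12 = $3,975.0000
Total = $4,990.8333

$4,990.83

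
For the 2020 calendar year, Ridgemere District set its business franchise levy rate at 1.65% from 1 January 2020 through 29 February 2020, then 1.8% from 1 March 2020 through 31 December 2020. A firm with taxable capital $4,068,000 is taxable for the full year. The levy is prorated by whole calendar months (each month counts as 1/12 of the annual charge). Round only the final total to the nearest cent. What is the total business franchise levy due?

1 January – 29 February 2020: 2 months at 1.65% → $4,068,000 × 1.65% × 2/12 = $11,187.0000
1 March – 31 December 2020: 10 months at 1.8% → $4,068,000 × 1.8% × 10/12 = $61,020.0000
Total = $72,207.0000

$72,207.00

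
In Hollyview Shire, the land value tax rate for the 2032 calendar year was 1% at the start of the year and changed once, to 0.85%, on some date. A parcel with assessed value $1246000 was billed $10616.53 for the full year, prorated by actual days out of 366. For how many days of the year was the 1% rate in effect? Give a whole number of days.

5 days

Let d = days at the first rate; then 366 − d days at the second rate.
$1246000 × [1%·d + 0.85%·(366−d)] / 366 = $10616.53
Solving gives d = 5, so the new rate took effect on 6 January 2032.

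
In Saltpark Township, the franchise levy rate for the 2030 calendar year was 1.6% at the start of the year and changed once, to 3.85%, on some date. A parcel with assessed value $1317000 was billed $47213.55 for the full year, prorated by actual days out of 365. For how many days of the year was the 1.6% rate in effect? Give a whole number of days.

Let d = days at the first rate; then 365 − d days at the second rate.
$1317000 × [1.6%·d + 3.85%·(365−d)] / 365 = $47213.55
Solving gives d = 43, so the new rate took effect on 13 Feb 2030.

43 days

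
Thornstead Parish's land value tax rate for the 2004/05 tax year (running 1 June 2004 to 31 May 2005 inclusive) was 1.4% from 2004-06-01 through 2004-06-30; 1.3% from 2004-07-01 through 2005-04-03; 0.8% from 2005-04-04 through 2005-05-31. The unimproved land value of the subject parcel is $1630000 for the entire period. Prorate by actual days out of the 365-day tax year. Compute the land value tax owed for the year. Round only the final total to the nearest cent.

$20028.90

2004-06-01 to 2004-06-30: 30 days at 1.4% → $1630000 × 1.4% × 30/365 = $1875.6164
2004-07-01 to 2005-04-03: 277 days at 1.3% → $1630000 × 1.3% × 277/365 = $16081.1781
2005-04-04 to 2005-05-31: 58 days at 0.8% → $1630000 × 0.8% × 58/365 = $2072.1096
Total = $20028.9041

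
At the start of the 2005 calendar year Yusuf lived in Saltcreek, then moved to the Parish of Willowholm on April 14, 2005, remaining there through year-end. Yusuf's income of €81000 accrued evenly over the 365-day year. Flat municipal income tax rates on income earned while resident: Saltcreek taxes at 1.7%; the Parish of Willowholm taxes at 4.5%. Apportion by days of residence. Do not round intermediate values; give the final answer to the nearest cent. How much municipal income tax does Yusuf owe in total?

Saltcreek, January 1 – April 13, 2005: 103 days → €81000 × 1.7% × 103/365 = €388.5781
The Parish of Willowholm, April 14 – December 31, 2005: 262 days → €81000 × 4.5% × 262/365 = €2616.4110
Total = €3004.9890

€3004.99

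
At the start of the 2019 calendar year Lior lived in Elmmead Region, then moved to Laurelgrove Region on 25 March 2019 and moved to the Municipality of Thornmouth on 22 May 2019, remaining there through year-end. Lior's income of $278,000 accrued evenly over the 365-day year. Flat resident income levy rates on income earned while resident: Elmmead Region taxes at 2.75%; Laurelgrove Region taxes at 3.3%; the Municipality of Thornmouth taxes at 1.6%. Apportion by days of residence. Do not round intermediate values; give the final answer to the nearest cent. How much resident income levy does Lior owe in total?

$5,925.97

Elmmead Region, 1 January – 24 March 2019: 83 days → $278,000 × 2.75% × 83/365 = $1,738.4521
Laurelgrove Region, 25 March – 21 May 2019: 58 days → $278,000 × 3.3% × 58/365 = $1,457.7863
The Municipality of Thornmouth, 22 May – 31 December 2019: 224 days → $278,000 × 1.6% × 224/365 = $2,729.7315
Total = $5,925.9699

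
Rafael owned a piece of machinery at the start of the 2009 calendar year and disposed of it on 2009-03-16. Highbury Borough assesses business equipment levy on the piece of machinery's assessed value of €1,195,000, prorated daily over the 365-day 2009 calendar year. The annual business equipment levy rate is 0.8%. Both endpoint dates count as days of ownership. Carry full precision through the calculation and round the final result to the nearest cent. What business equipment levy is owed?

€1,964.38

Days held (2009-01-01 to 2009-03-16): 75 out of 365
Tax = €1,195,000 × 0.8% × 75/365 = €1,964.3836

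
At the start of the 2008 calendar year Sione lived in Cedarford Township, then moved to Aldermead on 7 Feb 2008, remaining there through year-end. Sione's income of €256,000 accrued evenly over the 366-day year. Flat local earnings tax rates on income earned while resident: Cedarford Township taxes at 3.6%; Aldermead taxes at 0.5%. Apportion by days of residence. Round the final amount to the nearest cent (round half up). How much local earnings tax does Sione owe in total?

€2,082.27

Cedarford Township, 1 Jan – 6 Feb 2008: 37 days → €256,000 × 3.6% × 37/366 = €931.6721
Aldermead, 7 Feb – 31 Dec 2008: 329 days → €256,000 × 0.5% × 329/366 = €1,150.6011
Total = €2,082.2732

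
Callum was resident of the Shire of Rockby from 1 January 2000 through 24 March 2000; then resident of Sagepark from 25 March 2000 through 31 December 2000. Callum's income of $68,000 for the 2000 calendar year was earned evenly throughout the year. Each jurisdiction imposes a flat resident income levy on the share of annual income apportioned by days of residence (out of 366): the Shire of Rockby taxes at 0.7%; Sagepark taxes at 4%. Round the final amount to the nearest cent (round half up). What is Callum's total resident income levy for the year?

$2,204.98

The Shire of Rockby, 1 January – 24 March 2000: 84 days → $68,000 × 0.7% × 84/366 = $109.2459
Sagepark, 25 March – 31 December 2000: 282 days → $68,000 × 4% × 282/366 = $2,095.7377
Total = $2,204.9836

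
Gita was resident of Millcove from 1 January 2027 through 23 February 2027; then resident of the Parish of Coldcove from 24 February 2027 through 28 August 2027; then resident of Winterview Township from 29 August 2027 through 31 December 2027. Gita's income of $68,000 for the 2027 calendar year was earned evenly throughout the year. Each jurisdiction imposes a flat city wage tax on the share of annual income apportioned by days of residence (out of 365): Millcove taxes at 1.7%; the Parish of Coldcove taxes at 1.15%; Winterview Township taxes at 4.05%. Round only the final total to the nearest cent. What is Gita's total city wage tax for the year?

Millcove, 1 January – 23 February 2027: 54 days → $68,000 × 1.7% × 54/365 = $171.0247
The Parish of Coldcove, 24 February – 28 August 2027: 186 days → $68,000 × 1.15% × 186/365 = $398.4986
Winterview Township, 29 August – 31 December 2027: 125 days → $68,000 × 4.05% × 125/365 = $943.1507
Total = $1,512.6740

$1,512.67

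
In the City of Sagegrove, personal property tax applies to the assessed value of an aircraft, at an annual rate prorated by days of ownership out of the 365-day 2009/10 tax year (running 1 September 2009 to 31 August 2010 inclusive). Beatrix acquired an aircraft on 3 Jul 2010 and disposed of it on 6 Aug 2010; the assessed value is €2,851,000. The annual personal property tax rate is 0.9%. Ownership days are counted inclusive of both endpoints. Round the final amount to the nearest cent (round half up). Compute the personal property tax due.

Days held (3 Jul – 6 Aug 2010): 35 out of 365
Tax = €2,851,000 × 0.9% × 35/365 = €2,460.4521

€2,460.45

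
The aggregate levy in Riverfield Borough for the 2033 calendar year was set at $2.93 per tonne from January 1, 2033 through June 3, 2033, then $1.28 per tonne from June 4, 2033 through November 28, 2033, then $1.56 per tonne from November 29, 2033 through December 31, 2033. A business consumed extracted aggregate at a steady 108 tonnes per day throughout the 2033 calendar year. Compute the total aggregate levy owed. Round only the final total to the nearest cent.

January 1 – June 3, 2033: 154 days × 108 tonnes/day = 16,632 tonnes at $2.93/tonne → $48,731.76
June 4 – November 28, 2033: 178 days × 108 tonnes/day = 19,224 tonnes at $1.28/tonne → $24,606.72
November 29 – December 31, 2033: 33 days × 108 tonnes/day = 3,564 tonnes at $1.56/tonne → $5,559.84

$78,898.32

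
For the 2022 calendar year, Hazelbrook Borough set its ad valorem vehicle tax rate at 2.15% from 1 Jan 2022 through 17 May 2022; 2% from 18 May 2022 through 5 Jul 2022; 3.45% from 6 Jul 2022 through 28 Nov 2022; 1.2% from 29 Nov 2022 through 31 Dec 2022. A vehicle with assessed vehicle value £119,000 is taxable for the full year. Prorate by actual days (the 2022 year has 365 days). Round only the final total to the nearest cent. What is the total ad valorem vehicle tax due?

£3,051.13

1 Jan – 17 May 2022: 137 days at 2.15% → £119,000 × 2.15% × 137/365 = £960.3137
18 May – 5 Jul 2022: 49 days at 2% → £119,000 × 2% × 49/365 = £319.5068
6 Jul – 28 Nov 2022: 146 days at 3.45% → £119,000 × 3.45% × 146/365 = £1,642.2000
29 Nov – 31 Dec 2022: 33 days at 1.2% → £119,000 × 1.2% × 33/365 = £129.1068
Total = £3,051.1274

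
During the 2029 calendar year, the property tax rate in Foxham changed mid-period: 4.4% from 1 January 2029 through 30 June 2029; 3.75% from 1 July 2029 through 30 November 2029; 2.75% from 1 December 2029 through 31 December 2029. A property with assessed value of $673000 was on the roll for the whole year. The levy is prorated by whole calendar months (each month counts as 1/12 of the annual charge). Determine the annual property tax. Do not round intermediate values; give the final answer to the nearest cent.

$26863.92

1 January – 30 June 2029: 6 months at 4.4% → $673000 × 4.4% × 6/12 = $14806.0000
1 July – 30 November 2029: 5 months at 3.75% → $673000 × 3.75% × 5/12 = $10515.6250
1 December – 31 December 2029: 1 month at 2.75% → $673000 × 2.75% × 1/12 = $1542.2917
Total = $26863.9167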